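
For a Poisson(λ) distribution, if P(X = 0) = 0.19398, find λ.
λ = 1.6400

For a Poisson(λ) distribution, the PMF at 0 is:
P(X = 0) = λ^0 e^(-λ) / 0! = e^(-λ)

Given P(X = 0) = 0.19398:
e^(-λ) = 0.19398
-λ = ln(0.19398)
λ = -ln(0.19398) = 1.6400

Verification: e^(-1.6400) = 0.19398 ✓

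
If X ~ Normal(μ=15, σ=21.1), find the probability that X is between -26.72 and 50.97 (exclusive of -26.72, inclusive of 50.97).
0.931872

We have X ~ Normal(μ=15, σ=21.1).

To find P(-26.72 < X ≤ 50.97), we use:
P(-26.72 < X ≤ 50.97) = P(X ≤ 50.97) - P(X ≤ -26.72)
                 = F(50.97) - F(-26.72)
                 = 0.955878 - 0.024007
                 = 0.931872

So there's approximately a 93.2% chance that X falls in this range.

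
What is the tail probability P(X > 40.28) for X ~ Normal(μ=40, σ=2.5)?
0.455412

We have X ~ Normal(μ=40, σ=2.5).

P(X > 40.28) = 1 - P(X ≤ 40.28)
                = 1 - F(40.28)
                = 1 - 0.544588
                = 0.455412

So there's approximately a 45.5% chance that X exceeds 40.28.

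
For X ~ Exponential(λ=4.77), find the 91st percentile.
0.5048

We have X ~ Exponential(λ=4.77).

We want to find x such that P(X ≤ x) = 0.91.

This is the 91st percentile, which means 91% of values fall below this point.

Using the inverse CDF (quantile function):
x = F⁻¹(0.91) = 0.5048

Verification: P(X ≤ 0.5048) = 0.91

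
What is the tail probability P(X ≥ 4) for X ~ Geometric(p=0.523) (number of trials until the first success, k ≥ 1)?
0.108531

We have X ~ Geometric(p=0.523) (number of trials until the first success, k ≥ 1).

For discrete distributions, P(X ≥ 4) = 1 - P(X ≤ 3).

P(X ≤ 3) = 0.891469
P(X ≥ 4) = 1 - 0.891469 = 0.108531

So there's approximately a 10.9% chance that X is at least 4.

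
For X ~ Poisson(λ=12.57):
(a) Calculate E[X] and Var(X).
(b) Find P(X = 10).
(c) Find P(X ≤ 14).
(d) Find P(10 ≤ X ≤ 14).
(a) E[X] = 12.5700, Var(X) = 12.5700
(b) P(X = 10) = 0.094299
(c) P(X ≤ 14) = 0.718200
(d) P(10 ≤ X ≤ 14) = 0.522073

We have X ~ Poisson(λ=12.57).

(a) Moments:
E[X] = 12.5700
Var(X) = 12.5700
σ = √Var(X) = 3.5454

(b) Point probability using PMF:
P(X = 10) = 0.094299

(c) Cumulative probability using CDF:
P(X ≤ 14) = F(14) = 0.718200

(d) Range probability:
P(10 ≤ X ≤ 14) = P(X ≤ 14) - P(X ≤ 9)
                   = F(14) - F(9)
                   = 0.718200 - 0.196127
                   = 0.522073

This means approximately 52.2% of outcomes fall in the interval [10, 14].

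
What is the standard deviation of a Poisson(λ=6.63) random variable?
2.5749

We have X ~ Poisson(λ=6.63).

For a Poisson distribution with λ=6.63:
σ = √Var(X) = 2.5749

The standard deviation is the square root of the variance.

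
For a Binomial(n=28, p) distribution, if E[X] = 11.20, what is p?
p = 0.4

For a Binomial(n, p) distribution:
E[X] = n × p

Given n = 28 and E[X] = 11.20:
11.20 = 28 × p
p = 11.20 / 28 = 0.4

Verification: Binomial(28, 0.4) has E[X] = 11.20 ✓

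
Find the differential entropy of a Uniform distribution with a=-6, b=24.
3.4012 nats

We have X ~ Uniform(a=-6, b=24).

The differential entropy measures the uncertainty or information content of the distribution.

For a Uniform distribution with a=-6, b=24:
h(X) = 3.4012 nats

(In bits, this would be 4.9069 bits.)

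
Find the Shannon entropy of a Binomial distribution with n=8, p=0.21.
1.5223 nats

We have X ~ Binomial(n=8, p=0.21).

The Shannon entropy measures the uncertainty or information content of the distribution.

For a Binomial distribution with n=8, p=0.21:
H(X) = 1.5223 nats

(In bits, this would be 2.1962 bits.)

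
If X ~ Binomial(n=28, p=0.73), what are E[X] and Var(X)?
E[X] = 20.4400, Var(X) = 5.5188

We have X ~ Binomial(n=28, p=0.73).

For a Binomial distribution with n=28, p=0.73:

Expected value:
E[X] = 20.4400

Variance:
Var(X) = 5.5188

Standard deviation:
σ = √Var(X) = 2.3492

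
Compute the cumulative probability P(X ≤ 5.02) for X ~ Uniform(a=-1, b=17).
0.334444

We have X ~ Uniform(a=-1, b=17).

The CDF gives us P(X ≤ k).

Using the CDF:
P(X ≤ 5.02) = 0.334444

This means there's approximately a 33.4% chance that X is at most 5.02.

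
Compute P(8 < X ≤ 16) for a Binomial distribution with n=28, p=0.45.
0.872687

We have X ~ Binomial(n=28, p=0.45).

To find P(8 < X ≤ 16), we use:
P(8 < X ≤ 16) = P(X ≤ 16) - P(X ≤ 8)
                 = F(16) - F(8)
                 = 0.930442 - 0.057755
                 = 0.872687

So there's approximately a 87.3% chance that X falls in this range.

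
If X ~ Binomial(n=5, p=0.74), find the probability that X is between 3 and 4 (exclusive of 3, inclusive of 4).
0.389825

We have X ~ Binomial(n=5, p=0.74).

To find P(3 < X ≤ 4), we use:
P(3 < X ≤ 4) = P(X ≤ 4) - P(X ≤ 3)
                 = F(4) - F(3)
                 = 0.778099 - 0.388274
                 = 0.389825

So there's approximately a 39.0% chance that X falls in this range.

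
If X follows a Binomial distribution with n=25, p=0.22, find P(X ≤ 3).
0.167563

We have X ~ Binomial(n=25, p=0.22).

The CDF gives us P(X ≤ k).

Using the CDF:
P(X ≤ 3) = 0.167563

This means there's approximately a 16.8% chance that X is at most 3.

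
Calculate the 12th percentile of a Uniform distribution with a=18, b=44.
21.1200

We have X ~ Uniform(a=18, b=44).

We want to find x such that P(X ≤ x) = 0.12.

This is the 12th percentile, which means 12% of values fall below this point.

Using the inverse CDF (quantile function):
x = F⁻¹(0.12) = 21.1200

Verification: P(X ≤ 21.1200) = 0.12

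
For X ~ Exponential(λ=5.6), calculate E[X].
0.1786

We have X ~ Exponential(λ=5.6).

For an Exponential distribution with λ=5.6:
E[X] = 0.1786

This is the expected (average) value of X.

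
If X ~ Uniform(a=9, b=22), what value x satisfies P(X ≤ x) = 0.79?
19.2700

We have X ~ Uniform(a=9, b=22).

We want to find x such that P(X ≤ x) = 0.79.

This is the 79th percentile, which means 79% of values fall below this point.

Using the inverse CDF (quantile function):
x = F⁻¹(0.79) = 19.2700

Verification: P(X ≤ 19.2700) = 0.79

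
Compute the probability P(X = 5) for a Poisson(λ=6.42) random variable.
0.148021

We have X ~ Poisson(λ=6.42).

For a Poisson distribution, the PMF gives us the probability of each outcome.

Using the PMF formula:
P(X = 5) = 0.148021

Rounded to 4 decimal places: 0.1480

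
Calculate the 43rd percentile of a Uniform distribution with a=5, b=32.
16.6100

We have X ~ Uniform(a=5, b=32).

We want to find x such that P(X ≤ x) = 0.43.

This is the 43rd percentile, which means 43% of values fall below this point.

Using the inverse CDF (quantile function):
x = F⁻¹(0.43) = 16.6100

Verification: P(X ≤ 16.6100) = 0.43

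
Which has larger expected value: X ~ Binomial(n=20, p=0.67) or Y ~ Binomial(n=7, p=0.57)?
X has larger mean (13.4000 > 3.9900)

Compute the expected value for each distribution:

X ~ Binomial(n=20, p=0.67):
E[X] = 13.4000

Y ~ Binomial(n=7, p=0.57):
E[Y] = 3.9900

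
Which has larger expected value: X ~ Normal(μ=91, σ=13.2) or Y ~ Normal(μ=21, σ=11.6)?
X has larger mean (91.0000 > 21.0000)

Compute the expected value for each distribution:

X ~ Normal(μ=91, σ=13.2):
E[X] = 91.0000

Y ~ Normal(μ=21, σ=11.6):
E[Y] = 21.0000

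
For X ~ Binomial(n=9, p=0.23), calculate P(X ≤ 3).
0.869591

We have X ~ Binomial(n=9, p=0.23).

The CDF gives us P(X ≤ k).

Using the CDF:
P(X ≤ 3) = 0.869591

This means there's approximately a 87.0% chance that X is at most 3.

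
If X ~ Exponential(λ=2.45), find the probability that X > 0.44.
0.340275

We have X ~ Exponential(λ=2.45).

P(X > 0.44) = 1 - P(X ≤ 0.44)
                = 1 - F(0.44)
                = 1 - 0.659725
                = 0.340275

So there's approximately a 34.0% chance that X exceeds 0.44.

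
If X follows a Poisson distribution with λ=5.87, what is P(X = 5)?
0.163946

We have X ~ Poisson(λ=5.87).

For a Poisson distribution, the PMF gives us the probability of each outcome.

Using the PMF formula:
P(X = 5) = 0.163946

Rounded to 4 decimal places: 0.1639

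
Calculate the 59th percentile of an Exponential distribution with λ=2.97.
0.3002

We have X ~ Exponential(λ=2.97).

We want to find x such that P(X ≤ x) = 0.59.

This is the 59th percentile, which means 59% of values fall below this point.

Using the inverse CDF (quantile function):
x = F⁻¹(0.59) = 0.3002

Verification: P(X ≤ 0.3002) = 0.59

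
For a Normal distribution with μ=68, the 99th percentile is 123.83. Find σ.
σ = 23.9990

For X ~ Normal(μ, σ), the p-th percentile satisfies x = μ + z_p × σ,
where z_p = Φ⁻¹(p) is the standard normal quantile.

Step 1: z_{0.99} = Φ⁻¹(0.99) = 2.3263

Step 2: Solve for σ:
123.83 = 68 + 2.3263 × σ
σ = (123.83 - 68) / 2.3263
σ = 55.83 / 2.3263
σ = 23.9990

Verification: μ + z × σ = 68 + 2.3263 × 23.9990 = 123.83 ✓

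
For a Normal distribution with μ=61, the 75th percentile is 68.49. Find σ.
σ = 11.1047

For X ~ Normal(μ, σ), the p-th percentile satisfies x = μ + z_p × σ,
where z_p = Φ⁻¹(p) is the standard normal quantile.

Step 1: z_{0.75} = Φ⁻¹(0.75) = 0.6745

Step 2: Solve for σ:
68.49 = 61 + 0.6745 × σ
σ = (68.49 - 61) / 0.6745
σ = 7.49 / 0.6745
σ = 11.1047

Verification: μ + z × σ = 61 + 0.6745 × 11.1047 = 68.49 ✓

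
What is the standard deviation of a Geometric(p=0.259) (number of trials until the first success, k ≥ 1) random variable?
3.3236

We have X ~ Geometric(p=0.259) (number of trials until the first success, k ≥ 1).

For a Geometric distribution with p=0.259 (number of trials until the first success, k ≥ 1):
σ = √Var(X) = 3.3236

The standard deviation is the square root of the variance.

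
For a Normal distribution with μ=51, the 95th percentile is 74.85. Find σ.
σ = 14.4998

For X ~ Normal(μ, σ), the p-th percentile satisfies x = μ + z_p × σ,
where z_p = Φ⁻¹(p) is the standard normal quantile.

Step 1: z_{0.95} = Φ⁻¹(0.95) = 1.6449

Step 2: Solve for σ:
74.85 = 51 + 1.6449 × σ
σ = (74.85 - 51) / 1.6449
σ = 23.85 / 1.6449
σ = 14.4998

Verification: μ + z × σ = 51 + 1.6449 × 14.4998 = 74.85 ✓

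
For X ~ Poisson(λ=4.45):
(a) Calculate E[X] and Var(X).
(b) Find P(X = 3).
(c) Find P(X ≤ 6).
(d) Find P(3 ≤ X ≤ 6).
(a) E[X] = 4.4500, Var(X) = 4.4500
(b) P(X = 3) = 0.171521
(c) P(X ≤ 6) = 0.837403
(d) P(3 ≤ X ≤ 6) = 0.658122

We have X ~ Poisson(λ=4.45).

(a) Moments:
E[X] = 4.4500
Var(X) = 4.4500
σ = √Var(X) = 2.1095

(b) Point probability using PMF:
P(X = 3) = 0.171521

(c) Cumulative probability using CDF:
P(X ≤ 6) = F(6) = 0.837403

(d) Range probability:
P(3 ≤ X ≤ 6) = P(X ≤ 6) - P(X ≤ 2)
                   = F(6) - F(2)
                   = 0.837403 - 0.179281
                   = 0.658122

This means approximately 65.8% of outcomes fall in the interval [3, 6].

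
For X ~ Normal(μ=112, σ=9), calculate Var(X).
81.0000

We have X ~ Normal(μ=112, σ=9).

For a Normal distribution with μ=112, σ=9:
Var(X) = 81.0000

The variance measures the spread of the distribution around the mean.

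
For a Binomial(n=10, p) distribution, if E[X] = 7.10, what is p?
p = 0.71

For a Binomial(n, p) distribution:
E[X] = n × p

Given n = 10 and E[X] = 7.10:
7.10 = 10 × p
p = 7.10 / 10 = 0.71

Verification: Binomial(10, 0.71) has E[X] = 7.10 ✓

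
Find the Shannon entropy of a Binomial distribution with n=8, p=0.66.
1.7016 nats

We have X ~ Binomial(n=8, p=0.66).

The Shannon entropy measures the uncertainty or information content of the distribution.

For a Binomial distribution with n=8, p=0.66:
H(X) = 1.7016 nats

(In bits, this would be 2.4549 bits.)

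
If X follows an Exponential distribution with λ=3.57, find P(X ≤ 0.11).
0.324769

We have X ~ Exponential(λ=3.57).

The CDF gives us P(X ≤ k).

Using the CDF:
P(X ≤ 0.11) = 0.324769

This means there's approximately a 32.5% chance that X is at most 0.11.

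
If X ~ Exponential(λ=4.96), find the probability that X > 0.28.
0.249374

We have X ~ Exponential(λ=4.96).

P(X > 0.28) = 1 - P(X ≤ 0.28)
                = 1 - F(0.28)
                = 1 - 0.750626
                = 0.249374

So there's approximately a 24.9% chance that X exceeds 0.28.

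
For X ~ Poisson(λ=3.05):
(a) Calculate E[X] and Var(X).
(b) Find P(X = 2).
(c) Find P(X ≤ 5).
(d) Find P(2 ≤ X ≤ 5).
(a) E[X] = 3.0500, Var(X) = 3.0500
(b) P(X = 2) = 0.220278
(c) P(X ≤ 5) = 0.910957
(d) P(2 ≤ X ≤ 5) = 0.719154

We have X ~ Poisson(λ=3.05).

(a) Moments:
E[X] = 3.0500
Var(X) = 3.0500
σ = √Var(X) = 1.7464

(b) Point probability using PMF:
P(X = 2) = 0.220278

(c) Cumulative probability using CDF:
P(X ≤ 5) = F(5) = 0.910957

(d) Range probability:
P(2 ≤ X ≤ 5) = P(X ≤ 5) - P(X ≤ 1)
                   = F(5) - F(1)
                   = 0.910957 - 0.191804
                   = 0.719154

This means approximately 71.9% of outcomes fall in the interval [2, 5].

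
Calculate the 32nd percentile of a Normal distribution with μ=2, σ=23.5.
-8.9909

We have X ~ Normal(μ=2, σ=23.5).

We want to find x such that P(X ≤ x) = 0.32.

This is the 32nd percentile, which means 32% of values fall below this point.

Using the inverse CDF (quantile function):
x = F⁻¹(0.32) = -8.9909

Verification: P(X ≤ -8.9909) = 0.32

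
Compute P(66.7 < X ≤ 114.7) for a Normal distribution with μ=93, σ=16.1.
0.859965

We have X ~ Normal(μ=93, σ=16.1).

To find P(66.7 < X ≤ 114.7), we use:
P(66.7 < X ≤ 114.7) = P(X ≤ 114.7) - P(X ≤ 66.7)
                 = F(114.7) - F(66.7)
                 = 0.911143 - 0.051178
                 = 0.859965

So there's approximately a 86.0% chance that X falls in this range.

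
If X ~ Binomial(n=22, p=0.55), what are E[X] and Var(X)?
E[X] = 12.1000, Var(X) = 5.4450

We have X ~ Binomial(n=22, p=0.55).

For a Binomial distribution with n=22, p=0.55:

Expected value:
E[X] = 12.1000

Variance:
Var(X) = 5.4450

Standard deviation:
σ = √Var(X) = 2.3335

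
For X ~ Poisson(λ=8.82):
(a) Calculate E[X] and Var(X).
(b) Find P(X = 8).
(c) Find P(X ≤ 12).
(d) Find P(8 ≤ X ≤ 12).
(a) E[X] = 8.8200, Var(X) = 8.8200
(b) P(X = 8) = 0.134199
(c) P(X ≤ 12) = 0.888476
(d) P(8 ≤ X ≤ 12) = 0.543081

We have X ~ Poisson(λ=8.82).

(a) Moments:
E[X] = 8.8200
Var(X) = 8.8200
σ = √Var(X) = 2.9698

(b) Point probability using PMF:
P(X = 8) = 0.134199

(c) Cumulative probability using CDF:
P(X ≤ 12) = F(12) = 0.888476

(d) Range probability:
P(8 ≤ X ≤ 12) = P(X ≤ 12) - P(X ≤ 7)
                   = F(12) - F(7)
                   = 0.888476 - 0.345395
                   = 0.543081

This means approximately 54.3% of outcomes fall in the interval [8, 12].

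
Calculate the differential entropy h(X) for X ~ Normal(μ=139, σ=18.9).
4.3581 nats

We have X ~ Normal(μ=139, σ=18.9).

The differential entropy measures the uncertainty or information content of the distribution.

For a Normal distribution with μ=139, σ=18.9:
h(X) = 4.3581 nats

(In bits, this would be 6.2874 bits.)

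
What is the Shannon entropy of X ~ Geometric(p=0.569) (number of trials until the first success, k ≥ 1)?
1.2014 nats

We have X ~ Geometric(p=0.569) (number of trials until the first success, k ≥ 1).

The Shannon entropy measures the uncertainty or information content of the distribution.

For a Geometric distribution with p=0.569 (number of trials until the first success, k ≥ 1):
H(X) = 1.2014 nats

(In bits, this would be 1.7332 bits.)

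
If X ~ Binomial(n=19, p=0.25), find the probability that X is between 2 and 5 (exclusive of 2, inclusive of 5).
0.556411

We have X ~ Binomial(n=19, p=0.25).

To find P(2 < X ≤ 5), we use:
P(2 < X ≤ 5) = P(X ≤ 5) - P(X ≤ 2)
                 = F(5) - F(2)
                 = 0.667755 - 0.111345
                 = 0.556411

So there's approximately a 55.6% chance that X falls in this range.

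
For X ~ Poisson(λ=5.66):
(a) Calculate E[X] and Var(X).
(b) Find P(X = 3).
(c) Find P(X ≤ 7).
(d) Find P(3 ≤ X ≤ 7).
(a) E[X] = 5.6600, Var(X) = 5.6600
(b) P(X = 3) = 0.105243
(c) P(X ≤ 7) = 0.789316
(d) P(3 ≤ X ≤ 7) = 0.710340

We have X ~ Poisson(λ=5.66).

(a) Moments:
E[X] = 5.6600
Var(X) = 5.6600
σ = √Var(X) = 2.3791

(b) Point probability using PMF:
P(X = 3) = 0.105243

(c) Cumulative probability using CDF:
P(X ≤ 7) = F(7) = 0.789316

(d) Range probability:
P(3 ≤ X ≤ 7) = P(X ≤ 7) - P(X ≤ 2)
                   = F(7) - F(2)
                   = 0.789316 - 0.078976
                   = 0.710340

This means approximately 71.0% of outcomes fall in the interval [3, 7].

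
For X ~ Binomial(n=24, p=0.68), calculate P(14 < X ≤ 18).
0.619076

We have X ~ Binomial(n=24, p=0.68).

To find P(14 < X ≤ 18), we use:
P(14 < X ≤ 18) = P(X ≤ 18) - P(X ≤ 14)
                 = F(18) - F(14)
                 = 0.829318 - 0.210242
                 = 0.619076

So there's approximately a 61.9% chance that X falls in this range.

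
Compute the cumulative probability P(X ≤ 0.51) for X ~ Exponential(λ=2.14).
0.664254

We have X ~ Exponential(λ=2.14).

The CDF gives us P(X ≤ k).

Using the CDF:
P(X ≤ 0.51) = 0.664254

This means there's approximately a 66.4% chance that X is at most 0.51.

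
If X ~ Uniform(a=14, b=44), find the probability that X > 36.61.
0.246333

We have X ~ Uniform(a=14, b=44).

P(X > 36.61) = 1 - P(X ≤ 36.61)
                = 1 - F(36.61)
                = 1 - 0.753667
                = 0.246333

So there's approximately a 24.6% chance that X exceeds 36.61.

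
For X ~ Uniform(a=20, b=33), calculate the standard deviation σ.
3.7528

We have X ~ Uniform(a=20, b=33).

For a Uniform distribution with a=20, b=33:
σ = √Var(X) = 3.7528

The standard deviation is the square root of the variance.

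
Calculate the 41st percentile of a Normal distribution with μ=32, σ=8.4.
30.0886

We have X ~ Normal(μ=32, σ=8.4).

We want to find x such that P(X ≤ x) = 0.41.

This is the 41st percentile, which means 41% of values fall below this point.

Using the inverse CDF (quantile function):
x = F⁻¹(0.41) = 30.0886

Verification: P(X ≤ 30.0886) = 0.41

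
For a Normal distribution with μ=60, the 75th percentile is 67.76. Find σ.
σ = 11.5050

For X ~ Normal(μ, σ), the p-th percentile satisfies x = μ + z_p × σ,
where z_p = Φ⁻¹(p) is the standard normal quantile.

Step 1: z_{0.75} = Φ⁻¹(0.75) = 0.6745

Step 2: Solve for σ:
67.76 = 60 + 0.6745 × σ
σ = (67.76 - 60) / 0.6745
σ = 7.76 / 0.6745
σ = 11.5050

Verification: μ + z × σ = 60 + 0.6745 × 11.5050 = 67.76 ✓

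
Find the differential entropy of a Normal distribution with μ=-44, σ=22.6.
4.5369 nats

We have X ~ Normal(μ=-44, σ=22.6).

The differential entropy measures the uncertainty or information content of the distribution.

For a Normal distribution with μ=-44, σ=22.6:
h(X) = 4.5369 nats

(In bits, this would be 6.5453 bits.)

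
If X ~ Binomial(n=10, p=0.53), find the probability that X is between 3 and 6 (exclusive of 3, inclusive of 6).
0.647433

We have X ~ Binomial(n=10, p=0.53).

To find P(3 < X ≤ 6), we use:
P(3 < X ≤ 6) = P(X ≤ 6) - P(X ≤ 3)
                 = F(6) - F(3)
                 = 0.774499 - 0.127065
                 = 0.647433

So there's approximately a 64.7% chance that X falls in this range.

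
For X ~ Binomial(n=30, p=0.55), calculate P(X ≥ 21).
0.069407

We have X ~ Binomial(n=30, p=0.55).

For discrete distributions, P(X ≥ 21) = 1 - P(X ≤ 20).

P(X ≤ 20) = 0.930593
P(X ≥ 21) = 1 - 0.930593 = 0.069407

So there's approximately a 6.9% chance that X is at least 21.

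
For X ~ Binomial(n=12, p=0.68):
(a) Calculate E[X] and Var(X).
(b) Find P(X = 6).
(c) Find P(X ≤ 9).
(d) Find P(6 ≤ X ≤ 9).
(a) E[X] = 8.1600, Var(X) = 2.6112
(b) P(X = 6) = 0.098090
(c) P(X ≤ 9) = 0.792159
(d) P(6 ≤ X ≤ 9) = 0.738148

We have X ~ Binomial(n=12, p=0.68).

(a) Moments:
E[X] = 8.1600
Var(X) = 2.6112
σ = √Var(X) = 1.6159

(b) Point probability using PMF:
P(X = 6) = 0.098090

(c) Cumulative probability using CDF:
P(X ≤ 9) = F(9) = 0.792159

(d) Range probability:
P(6 ≤ X ≤ 9) = P(X ≤ 9) - P(X ≤ 5)
                   = F(9) - F(5)
                   = 0.792159 - 0.054011
                   = 0.738148

This means approximately 73.8% of outcomes fall in the interval [6, 9].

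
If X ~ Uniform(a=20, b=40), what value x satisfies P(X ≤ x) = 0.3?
26.0000

We have X ~ Uniform(a=20, b=40).

We want to find x such that P(X ≤ x) = 0.3.

This is the 30th percentile, which means 30% of values fall below this point.

Using the inverse CDF (quantile function):
x = F⁻¹(0.3) = 26.0000

Verification: P(X ≤ 26.0000) = 0.3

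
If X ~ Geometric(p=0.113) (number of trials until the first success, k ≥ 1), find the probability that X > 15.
0.165521

We have X ~ Geometric(p=0.113) (number of trials until the first success, k ≥ 1).

P(X > 15) = 1 - P(X ≤ 15)
                = 1 - F(15)
                = 1 - 0.834479
                = 0.165521

So there's approximately a 16.6% chance that X exceeds 15.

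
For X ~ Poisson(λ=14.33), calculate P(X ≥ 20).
0.090787

We have X ~ Poisson(λ=14.33).

For discrete distributions, P(X ≥ 20) = 1 - P(X ≤ 19).

P(X ≤ 19) = 0.909213
P(X ≥ 20) = 1 - 0.909213 = 0.090787

So there's approximately a 9.1% chance that X is at least 20.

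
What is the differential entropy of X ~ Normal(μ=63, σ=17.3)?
4.2696 nats

We have X ~ Normal(μ=63, σ=17.3).

The differential entropy measures the uncertainty or information content of the distribution.

For a Normal distribution with μ=63, σ=17.3:
h(X) = 4.2696 nats

(In bits, this would be 6.1598 bits.)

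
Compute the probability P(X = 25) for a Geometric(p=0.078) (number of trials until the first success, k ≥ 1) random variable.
0.011108

We have X ~ Geometric(p=0.078) (number of trials until the first success, k ≥ 1).

For a Geometric distribution, the PMF gives us the probability of each outcome.

Using the PMF formula:
P(X = 25) = 0.011108

Rounded to 4 decimal places: 0.0111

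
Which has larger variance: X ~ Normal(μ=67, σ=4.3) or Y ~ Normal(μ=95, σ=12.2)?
Y has larger variance (148.8400 > 18.4900)

Compute the variance for each distribution:

X ~ Normal(μ=67, σ=4.3):
Var(X) = 18.4900

Y ~ Normal(μ=95, σ=12.2):
Var(Y) = 148.8400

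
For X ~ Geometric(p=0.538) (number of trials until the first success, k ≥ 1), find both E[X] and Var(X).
E[X] = 1.8587, Var(X) = 1.5962

We have X ~ Geometric(p=0.538) (number of trials until the first success, k ≥ 1).

For a Geometric distribution with p=0.538 (number of trials until the first success, k ≥ 1):

Expected value:
E[X] = 1.8587

Variance:
Var(X) = 1.5962

Standard deviation:
σ = √Var(X) = 1.2634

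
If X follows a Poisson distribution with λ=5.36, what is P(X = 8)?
0.079429

We have X ~ Poisson(λ=5.36).

For a Poisson distribution, the PMF gives us the probability of each outcome.

Using the PMF formula:
P(X = 8) = 0.079429

Rounded to 4 decimal places: 0.0794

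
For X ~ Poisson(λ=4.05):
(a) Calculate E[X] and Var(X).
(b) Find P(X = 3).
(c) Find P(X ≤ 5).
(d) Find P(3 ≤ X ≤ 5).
(a) E[X] = 4.0500, Var(X) = 4.0500
(b) P(X = 3) = 0.192895
(c) P(X ≤ 5) = 0.777268
(d) P(3 ≤ X ≤ 5) = 0.546399

We have X ~ Poisson(λ=4.05).

(a) Moments:
E[X] = 4.0500
Var(X) = 4.0500
σ = √Var(X) = 2.0125

(b) Point probability using PMF:
P(X = 3) = 0.192895

(c) Cumulative probability using CDF:
P(X ≤ 5) = F(5) = 0.777268

(d) Range probability:
P(3 ≤ X ≤ 5) = P(X ≤ 5) - P(X ≤ 2)
                   = F(5) - F(2)
                   = 0.777268 - 0.230868
                   = 0.546399

This means approximately 54.6% of outcomes fall in the interval [3, 5].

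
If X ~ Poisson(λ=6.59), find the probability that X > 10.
0.071981

We have X ~ Poisson(λ=6.59).

P(X > 10) = 1 - P(X ≤ 10)
                = 1 - F(10)
                = 1 - 0.928019
                = 0.071981

So there's approximately a 7.2% chance that X exceeds 10.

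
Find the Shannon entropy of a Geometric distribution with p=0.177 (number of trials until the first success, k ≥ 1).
2.6374 nats

We have X ~ Geometric(p=0.177) (number of trials until the first success, k ≥ 1).

The Shannon entropy measures the uncertainty or information content of the distribution.

For a Geometric distribution with p=0.177 (number of trials until the first success, k ≥ 1):
H(X) = 2.6374 nats

(In bits, this would be 3.8049 bits.)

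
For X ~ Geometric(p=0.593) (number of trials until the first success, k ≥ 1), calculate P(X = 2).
0.241351

We have X ~ Geometric(p=0.593) (number of trials until the first success, k ≥ 1).

For a Geometric distribution, the PMF gives us the probability of each outcome.

Using the PMF formula:
P(X = 2) = 0.241351

Rounded to 4 decimal places: 0.2414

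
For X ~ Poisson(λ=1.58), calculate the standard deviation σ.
1.2570

We have X ~ Poisson(λ=1.58).

For a Poisson distribution with λ=1.58:
σ = √Var(X) = 1.2570

The standard deviation is the square root of the variance.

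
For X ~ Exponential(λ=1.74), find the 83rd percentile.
1.0184

We have X ~ Exponential(λ=1.74).

We want to find x such that P(X ≤ x) = 0.83.

This is the 83rd percentile, which means 83% of values fall below this point.

Using the inverse CDF (quantile function):
x = F⁻¹(0.83) = 1.0184

Verification: P(X ≤ 1.0184) = 0.83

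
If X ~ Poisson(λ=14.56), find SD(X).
3.8158

We have X ~ Poisson(λ=14.56).

For a Poisson distribution with λ=14.56:
σ = √Var(X) = 3.8158

The standard deviation is the square root of the variance.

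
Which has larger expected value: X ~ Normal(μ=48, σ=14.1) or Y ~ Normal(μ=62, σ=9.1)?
Y has larger mean (62.0000 > 48.0000)

Compute the expected value for each distribution:

X ~ Normal(μ=48, σ=14.1):
E[X] = 48.0000

Y ~ Normal(μ=62, σ=9.1):
E[Y] = 62.0000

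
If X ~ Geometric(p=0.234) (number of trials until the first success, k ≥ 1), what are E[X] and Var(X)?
E[X] = 4.2735, Var(X) = 13.9893

We have X ~ Geometric(p=0.234) (number of trials until the first success, k ≥ 1).

For a Geometric distribution with p=0.234 (number of trials until the first success, k ≥ 1):

Expected value:
E[X] = 4.2735

Variance:
Var(X) = 13.9893

Standard deviation:
σ = √Var(X) = 3.7402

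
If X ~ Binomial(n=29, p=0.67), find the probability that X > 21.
0.209254

We have X ~ Binomial(n=29, p=0.67).

P(X > 21) = 1 - P(X ≤ 21)
                = 1 - F(21)
                = 1 - 0.790746
                = 0.209254

So there's approximately a 20.9% chance that X exceeds 21.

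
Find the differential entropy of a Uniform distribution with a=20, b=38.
2.8904 nats

We have X ~ Uniform(a=20, b=38).

The differential entropy measures the uncertainty or information content of the distribution.

For a Uniform distribution with a=20, b=38:
h(X) = 2.8904 nats

(In bits, this would be 4.1699 bits.)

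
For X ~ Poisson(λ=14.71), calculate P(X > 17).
0.227062

We have X ~ Poisson(λ=14.71).

P(X > 17) = 1 - P(X ≤ 17)
                = 1 - F(17)
                = 1 - 0.772938
                = 0.227062

So there's approximately a 22.7% chance that X exceeds 17.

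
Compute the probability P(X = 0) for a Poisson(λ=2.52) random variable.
0.080460

We have X ~ Poisson(λ=2.52).

For a Poisson distribution, the PMF gives us the probability of each outcome.

Using the PMF formula:
P(X = 0) = 0.080460

Rounded to 4 decimal places: 0.0805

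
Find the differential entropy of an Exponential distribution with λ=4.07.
-0.4036 nats

We have X ~ Exponential(λ=4.07).

The differential entropy measures the uncertainty or information content of the distribution.

For an Exponential distribution with λ=4.07:
h(X) = -0.4036 nats

(In bits, this would be -0.5823 bits.)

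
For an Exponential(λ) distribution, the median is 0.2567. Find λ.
λ = 2.7002

For X ~ Exponential(λ), the CDF is F(x) = 1 - e^(-λx).
The median m satisfies F(m) = 0.5:
1 - e^(-λm) = 0.5
e^(-λm) = 0.5
λm = ln(2)
m = ln(2) / λ

Given m = 0.2567:
λ = ln(2) / 0.2567 = 0.693147 / 0.2567 = 2.7002

Verification: ln(2) / 2.7002 = 0.2567 ✓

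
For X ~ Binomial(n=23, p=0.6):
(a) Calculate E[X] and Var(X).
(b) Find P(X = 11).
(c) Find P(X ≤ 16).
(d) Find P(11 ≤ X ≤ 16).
(a) E[X] = 13.8000, Var(X) = 5.5200
(b) P(X = 11) = 0.082297
(c) P(X ≤ 16) = 0.876043
(d) P(11 ≤ X ≤ 16) = 0.794697

We have X ~ Binomial(n=23, p=0.6).

(a) Moments:
E[X] = 13.8000
Var(X) = 5.5200
σ = √Var(X) = 2.3495

(b) Point probability using PMF:
P(X = 11) = 0.082297

(c) Cumulative probability using CDF:
P(X ≤ 16) = F(16) = 0.876043

(d) Range probability:
P(11 ≤ X ≤ 16) = P(X ≤ 16) - P(X ≤ 10)
                   = F(16) - F(10)
                   = 0.876043 - 0.081346
                   = 0.794697

This means approximately 79.5% of outcomes fall in the interval [11, 16].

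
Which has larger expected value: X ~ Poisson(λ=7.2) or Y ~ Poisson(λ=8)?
Y has larger mean (8.0000 > 7.2000)

Compute the expected value for each distribution:

X ~ Poisson(λ=7.2):
E[X] = 7.2000

Y ~ Poisson(λ=8):
E[Y] = 8.0000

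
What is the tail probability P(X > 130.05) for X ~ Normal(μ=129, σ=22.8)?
0.481634

We have X ~ Normal(μ=129, σ=22.8).

P(X > 130.05) = 1 - P(X ≤ 130.05)
                = 1 - F(130.05)
                = 1 - 0.518366
                = 0.481634

So there's approximately a 48.2% chance that X exceeds 130.05.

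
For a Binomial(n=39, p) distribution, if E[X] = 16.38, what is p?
p = 0.42

For a Binomial(n, p) distribution:
E[X] = n × p

Given n = 39 and E[X] = 16.38:
16.38 = 39 × p
p = 16.38 / 39 = 0.42

Verification: Binomial(39, 0.42) has E[X] = 16.38 ✓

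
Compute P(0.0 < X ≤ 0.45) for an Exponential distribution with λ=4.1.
0.841975

We have X ~ Exponential(λ=4.1).

To find P(0.0 < X ≤ 0.45), we use:
P(0.0 < X ≤ 0.45) = P(X ≤ 0.45) - P(X ≤ 0.0)
                 = F(0.45) - F(0.0)
                 = 0.841975 - 0.000000
                 = 0.841975

So there's approximately a 84.2% chance that X falls in this range.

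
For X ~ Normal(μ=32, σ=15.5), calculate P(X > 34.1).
0.446115

We have X ~ Normal(μ=32, σ=15.5).

P(X > 34.1) = 1 - P(X ≤ 34.1)
                = 1 - F(34.1)
                = 1 - 0.553885
                = 0.446115

So there's approximately a 44.6% chance that X exceeds 34.1.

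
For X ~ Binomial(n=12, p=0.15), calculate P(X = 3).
0.171976

We have X ~ Binomial(n=12, p=0.15).

For a Binomial distribution, the PMF gives us the probability of each outcome.

Using the PMF formula:
P(X = 3) = 0.171976

Rounded to 4 decimal places: 0.1720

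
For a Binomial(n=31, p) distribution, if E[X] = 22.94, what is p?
p = 0.74

For a Binomial(n, p) distribution:
E[X] = n × p

Given n = 31 and E[X] = 22.94:
22.94 = 31 × p
p = 22.94 / 31 = 0.74

Verification: Binomial(31, 0.74) has E[X] = 22.94 ✓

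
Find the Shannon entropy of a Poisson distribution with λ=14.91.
2.7642 nats

We have X ~ Poisson(λ=14.91).

The Shannon entropy measures the uncertainty or information content of the distribution.

For a Poisson distribution with λ=14.91:
H(X) = 2.7642 nats

(In bits, this would be 3.9878 bits.)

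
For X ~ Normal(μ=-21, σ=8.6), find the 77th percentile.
-14.6459

We have X ~ Normal(μ=-21, σ=8.6).

We want to find x such that P(X ≤ x) = 0.77.

This is the 77th percentile, which means 77% of values fall below this point.

Using the inverse CDF (quantile function):
x = F⁻¹(0.77) = -14.6459

Verification: P(X ≤ -14.6459) = 0.77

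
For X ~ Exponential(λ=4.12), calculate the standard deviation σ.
0.2427

We have X ~ Exponential(λ=4.12).

For an Exponential distribution with λ=4.12:
σ = √Var(X) = 0.2427

The standard deviation is the square root of the variance.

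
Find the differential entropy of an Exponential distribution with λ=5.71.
-0.7422 nats

We have X ~ Exponential(λ=5.71).

The differential entropy measures the uncertainty or information content of the distribution.

For an Exponential distribution with λ=5.71:
h(X) = -0.7422 nats

(In bits, this would be -1.0708 bits.)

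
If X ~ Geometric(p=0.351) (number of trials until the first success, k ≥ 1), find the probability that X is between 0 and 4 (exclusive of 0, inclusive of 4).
0.822590

We have X ~ Geometric(p=0.351) (number of trials until the first success, k ≥ 1).

To find P(0 < X ≤ 4), we use:
P(0 < X ≤ 4) = P(X ≤ 4) - P(X ≤ 0)
                 = F(4) - F(0)
                 = 0.822590 - 0.000000
                 = 0.822590

So there's approximately a 82.3% chance that X falls in this range.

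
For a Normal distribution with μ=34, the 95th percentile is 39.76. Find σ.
σ = 3.5018

For X ~ Normal(μ, σ), the p-th percentile satisfies x = μ + z_p × σ,
where z_p = Φ⁻¹(p) is the standard normal quantile.

Step 1: z_{0.95} = Φ⁻¹(0.95) = 1.6449

Step 2: Solve for σ:
39.76 = 34 + 1.6449 × σ
σ = (39.76 - 34) / 1.6449
σ = 5.76 / 1.6449
σ = 3.5018

Verification: μ + z × σ = 34 + 1.6449 × 3.5018 = 39.76 ✓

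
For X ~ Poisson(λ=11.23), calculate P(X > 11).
0.448168

We have X ~ Poisson(λ=11.23).

P(X > 11) = 1 - P(X ≤ 11)
                = 1 - F(11)
                = 1 - 0.551832
                = 0.448168

So there's approximately a 44.8% chance that X exceeds 11.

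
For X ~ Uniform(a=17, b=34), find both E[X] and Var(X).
E[X] = 25.5000, Var(X) = 24.0833

We have X ~ Uniform(a=17, b=34).

For a Uniform distribution with a=17, b=34:

Expected value:
E[X] = 25.5000

Variance:
Var(X) = 24.0833

Standard deviation:
σ = √Var(X) = 4.9075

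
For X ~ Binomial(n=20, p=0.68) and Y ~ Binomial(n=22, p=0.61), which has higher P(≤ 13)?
Y has higher probability (P(Y ≤ 13) = 0.5074 > P(X ≤ 13) = 0.4693)

Compute P(≤ 13) for each distribution:

X ~ Binomial(n=20, p=0.68):
P(X ≤ 13) = 0.4693

Y ~ Binomial(n=22, p=0.61):
P(Y ≤ 13) = 0.5074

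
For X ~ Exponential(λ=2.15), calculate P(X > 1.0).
0.116484

We have X ~ Exponential(λ=2.15).

P(X > 1.0) = 1 - P(X ≤ 1.0)
                = 1 - F(1.0)
                = 1 - 0.883516
                = 0.116484

So there's approximately a 11.6% chance that X exceeds 1.0.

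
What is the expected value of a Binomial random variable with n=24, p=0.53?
12.7200

We have X ~ Binomial(n=24, p=0.53).

For a Binomial distribution with n=24, p=0.53:
E[X] = 12.7200

This is the expected (average) value of X.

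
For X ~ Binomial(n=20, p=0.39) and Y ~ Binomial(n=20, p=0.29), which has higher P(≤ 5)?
Y has higher probability (P(Y ≤ 5) = 0.4553 > P(X ≤ 5) = 0.1453)

Compute P(≤ 5) for each distribution:

X ~ Binomial(n=20, p=0.39):
P(X ≤ 5) = 0.1453

Y ~ Binomial(n=20, p=0.29):
P(Y ≤ 5) = 0.4553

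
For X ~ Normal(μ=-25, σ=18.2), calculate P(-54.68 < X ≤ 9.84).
0.920739

We have X ~ Normal(μ=-25, σ=18.2).

To find P(-54.68 < X ≤ 9.84), we use:
P(-54.68 < X ≤ 9.84) = P(X ≤ 9.84) - P(X ≤ -54.68)
                 = F(9.84) - F(-54.68)
                 = 0.972208 - 0.051470
                 = 0.920739

So there's approximately a 92.1% chance that X falls in this range.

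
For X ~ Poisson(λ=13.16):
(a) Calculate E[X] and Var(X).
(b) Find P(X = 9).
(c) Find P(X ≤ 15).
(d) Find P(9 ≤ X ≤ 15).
(a) E[X] = 13.1600, Var(X) = 13.1600
(b) P(X = 9) = 0.062838
(c) P(X ≤ 15) = 0.749281
(d) P(9 ≤ X ≤ 15) = 0.656617

We have X ~ Poisson(λ=13.16).

(a) Moments:
E[X] = 13.1600
Var(X) = 13.1600
σ = √Var(X) = 3.6277

(b) Point probability using PMF:
P(X = 9) = 0.062838

(c) Cumulative probability using CDF:
P(X ≤ 15) = F(15) = 0.749281

(d) Range probability:
P(9 ≤ X ≤ 15) = P(X ≤ 15) - P(X ≤ 8)
                   = F(15) - F(8)
                   = 0.749281 - 0.092663
                   = 0.656617

This means approximately 65.7% of outcomes fall in the interval [9, 15].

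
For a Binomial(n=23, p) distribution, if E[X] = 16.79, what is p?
p = 0.73

For a Binomial(n, p) distribution:
E[X] = n × p

Given n = 23 and E[X] = 16.79:
16.79 = 23 × p
p = 16.79 / 23 = 0.73

Verification: Binomial(23, 0.73) has E[X] = 16.79 ✓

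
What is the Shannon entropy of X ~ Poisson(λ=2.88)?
1.9091 nats

We have X ~ Poisson(λ=2.88).

The Shannon entropy measures the uncertainty or information content of the distribution.

For a Poisson distribution with λ=2.88:
H(X) = 1.9091 nats

(In bits, this would be 2.7542 bits.)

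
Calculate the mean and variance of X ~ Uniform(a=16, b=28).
E[X] = 22.0000, Var(X) = 12.0000

We have X ~ Uniform(a=16, b=28).

For a Uniform distribution with a=16, b=28:

Expected value:
E[X] = 22.0000

Variance:
Var(X) = 12.0000

Standard deviation:
σ = √Var(X) = 3.4641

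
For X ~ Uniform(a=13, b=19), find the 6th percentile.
13.3600

We have X ~ Uniform(a=13, b=19).

We want to find x such that P(X ≤ x) = 0.06.

This is the 6th percentile, which means 6% of values fall below this point.

Using the inverse CDF (quantile function):
x = F⁻¹(0.06) = 13.3600

Verification: P(X ≤ 13.3600) = 0.06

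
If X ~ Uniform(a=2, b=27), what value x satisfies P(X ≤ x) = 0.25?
8.2500

We have X ~ Uniform(a=2, b=27).

We want to find x such that P(X ≤ x) = 0.25.

This is the 25th percentile, which means 25% of values fall below this point.

Using the inverse CDF (quantile function):
x = F⁻¹(0.25) = 8.2500

Verification: P(X ≤ 8.2500) = 0.25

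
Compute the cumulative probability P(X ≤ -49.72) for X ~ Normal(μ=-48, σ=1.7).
0.155825

We have X ~ Normal(μ=-48, σ=1.7).

The CDF gives us P(X ≤ k).

Using the CDF:
P(X ≤ -49.72) = 0.155825

This means there's approximately a 15.6% chance that X is at most -49.72.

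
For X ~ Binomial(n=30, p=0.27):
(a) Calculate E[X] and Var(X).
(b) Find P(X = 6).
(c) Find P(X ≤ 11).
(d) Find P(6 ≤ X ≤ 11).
(a) E[X] = 8.1000, Var(X) = 5.9130
(b) P(X = 6) = 0.120657
(c) P(X ≤ 11) = 0.915536
(d) P(6 ≤ X ≤ 11) = 0.774546

We have X ~ Binomial(n=30, p=0.27).

(a) Moments:
E[X] = 8.1000
Var(X) = 5.9130
σ = √Var(X) = 2.4317

(b) Point probability using PMF:
P(X = 6) = 0.120657

(c) Cumulative probability using CDF:
P(X ≤ 11) = F(11) = 0.915536

(d) Range probability:
P(6 ≤ X ≤ 11) = P(X ≤ 11) - P(X ≤ 5)
                   = F(11) - F(5)
                   = 0.915536 - 0.140990
                   = 0.774546

This means approximately 77.5% of outcomes fall in the interval [6, 11].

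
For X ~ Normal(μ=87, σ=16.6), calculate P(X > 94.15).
0.333335

We have X ~ Normal(μ=87, σ=16.6).

P(X > 94.15) = 1 - P(X ≤ 94.15)
                = 1 - F(94.15)
                = 1 - 0.666665
                = 0.333335

So there's approximately a 33.3% chance that X exceeds 94.15.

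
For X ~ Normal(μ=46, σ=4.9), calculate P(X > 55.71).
0.023760

We have X ~ Normal(μ=46, σ=4.9).

P(X > 55.71) = 1 - P(X ≤ 55.71)
                = 1 - F(55.71)
                = 1 - 0.976240
                = 0.023760

So there's approximately a 2.4% chance that X exceeds 55.71.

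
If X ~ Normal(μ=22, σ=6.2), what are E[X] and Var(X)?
E[X] = 22.0000, Var(X) = 38.4400

We have X ~ Normal(μ=22, σ=6.2).

For a Normal distribution with μ=22, σ=6.2:

Expected value:
E[X] = 22.0000

Variance:
Var(X) = 38.4400

Standard deviation:
σ = √Var(X) = 6.2000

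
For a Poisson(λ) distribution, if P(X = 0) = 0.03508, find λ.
λ = 3.3501

For a Poisson(λ) distribution, the PMF at 0 is:
P(X = 0) = λ^0 e^(-λ) / 0! = e^(-λ)

Given P(X = 0) = 0.03508:
e^(-λ) = 0.03508
-λ = ln(0.03508)
λ = -ln(0.03508) = 3.3501

Verification: e^(-3.3501) = 0.03508 ✓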